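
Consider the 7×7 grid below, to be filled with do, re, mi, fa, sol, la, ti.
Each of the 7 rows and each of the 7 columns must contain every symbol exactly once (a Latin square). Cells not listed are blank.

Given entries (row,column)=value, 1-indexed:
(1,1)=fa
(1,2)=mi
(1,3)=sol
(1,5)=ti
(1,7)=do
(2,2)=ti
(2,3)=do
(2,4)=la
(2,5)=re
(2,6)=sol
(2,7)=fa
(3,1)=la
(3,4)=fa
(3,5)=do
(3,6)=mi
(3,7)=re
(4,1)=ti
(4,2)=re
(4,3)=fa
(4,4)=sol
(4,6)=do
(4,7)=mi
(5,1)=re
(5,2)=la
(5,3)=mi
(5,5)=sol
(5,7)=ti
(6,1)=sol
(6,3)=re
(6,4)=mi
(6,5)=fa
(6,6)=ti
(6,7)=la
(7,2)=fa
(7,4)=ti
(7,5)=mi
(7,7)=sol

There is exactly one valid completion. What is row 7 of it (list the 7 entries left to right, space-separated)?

do fa la ti mi re sol

Row 7, column 1: row 7 has {mi, fa, sol, ti} and column 1 has {re, fa, sol, la, ti}, leaving only do.
Row 7, column 3: row 7 has {do, mi, fa, sol, ti} and column 3 has {do, re, mi, fa, sol}, leaving only la.
Row 7, column 6: row 7 has {do, mi, fa, sol, la, ti} and column 6 has {do, mi, sol, ti}, leaving only re.
So row 7 reads: do fa la ti mi re sol.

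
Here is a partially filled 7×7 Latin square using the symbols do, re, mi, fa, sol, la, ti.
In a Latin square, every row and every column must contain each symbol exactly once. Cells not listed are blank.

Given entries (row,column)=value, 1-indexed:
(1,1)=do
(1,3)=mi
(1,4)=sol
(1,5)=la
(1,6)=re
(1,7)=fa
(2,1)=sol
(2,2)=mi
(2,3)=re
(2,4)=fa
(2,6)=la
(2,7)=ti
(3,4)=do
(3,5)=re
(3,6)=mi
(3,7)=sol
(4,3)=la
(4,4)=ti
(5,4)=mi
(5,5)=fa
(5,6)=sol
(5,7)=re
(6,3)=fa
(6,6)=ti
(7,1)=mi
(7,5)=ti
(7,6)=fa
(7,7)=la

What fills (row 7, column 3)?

Row 1, column 2: row 1 has {do, re, mi, fa, sol, la} and column 2 has {mi}, leaving only ti.
Row 2, column 5: row 2 has {re, mi, fa, sol, la, ti} and column 5 has {re, fa, la, ti}, leaving only do.
Row 3, column 3: row 3 has {do, re, mi, sol} and column 3 has {re, mi, fa, la}, leaving only ti.
Row 4, column 6: row 4 has {la, ti} and column 6 has {re, mi, fa, sol, la, ti}, leaving only do.
Row 4, column 7: row 4 has {do, la, ti} and column 7 has {re, fa, sol, la, ti}, leaving only mi.
Row 4, column 5: row 4 has {do, mi, la, ti} and column 5 has {do, re, fa, la, ti}, leaving only sol.
Row 5, column 3: row 5 has {re, mi, fa, sol} and column 3 has {re, mi, fa, la, ti}, leaving only do.
Row 7 already has {mi, fa, la, ti} and column 3 already has {do, re, mi, fa, la, ti}, so row 7, column 3 must be sol.

sol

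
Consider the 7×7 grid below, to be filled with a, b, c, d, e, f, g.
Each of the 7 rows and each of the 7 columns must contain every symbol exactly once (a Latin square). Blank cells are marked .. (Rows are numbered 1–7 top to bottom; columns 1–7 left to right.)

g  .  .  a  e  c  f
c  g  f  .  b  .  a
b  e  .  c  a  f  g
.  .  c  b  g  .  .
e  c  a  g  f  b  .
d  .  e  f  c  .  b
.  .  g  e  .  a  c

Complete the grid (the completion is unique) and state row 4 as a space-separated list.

a f c b g d e

Row 2, column 4: row 2 has {a, b, c, f, g} and column 4 has {a, b, c, e, f, g}, leaving only d.
Row 2, column 6: row 2 has {a, b, c, d, f, g} and column 6 has {a, b, c, f}, leaving only e.
Row 4, column 6: row 4 has {b, c, g} and column 6 has {a, b, c, e, f}, leaving only d.
Row 4, column 7: row 4 has {b, c, d, g} and column 7 has {a, b, c, f, g}, leaving only e.
Row 3, column 3: row 3 has {a, b, c, e, f, g} and column 3 has {a, c, e, f, g}, leaving only d.
Row 1, column 3: row 1 has {a, c, e, f, g} and column 3 has {a, c, d, e, f, g}, leaving only b.
Row 1, column 2: row 1 has {a, b, c, e, f, g} and column 2 has {c, e, g}, leaving only d.
Row 5, column 7: row 5 has {a, b, c, e, f, g} and column 7 has {a, b, c, e, f, g}, leaving only d.
Row 6, column 2: row 6 has {b, c, d, e, f} and column 2 has {c, d, e, g}, leaving only a.
Row 4, column 2: row 4 has {b, c, d, e, g} and column 2 has {a, c, d, e, g}, leaving only f.
Row 4, column 1: row 4 has {b, c, d, e, f, g} and column 1 has {b, c, d, e, g}, leaving only a.
So row 4 reads: a f c b g d e.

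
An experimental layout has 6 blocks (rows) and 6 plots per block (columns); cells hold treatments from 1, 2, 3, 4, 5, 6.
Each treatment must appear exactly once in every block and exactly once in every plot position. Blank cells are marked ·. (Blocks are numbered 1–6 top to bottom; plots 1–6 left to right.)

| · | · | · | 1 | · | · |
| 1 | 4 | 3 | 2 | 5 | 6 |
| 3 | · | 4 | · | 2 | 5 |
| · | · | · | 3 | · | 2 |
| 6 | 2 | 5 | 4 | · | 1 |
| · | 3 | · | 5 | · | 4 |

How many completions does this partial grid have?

3

Block 1, plot 1: eliminating its block and plot leaves {2, 4, 5}.
Block 1, plot 2: eliminating its block and plot leaves {5, 6}.
Block 1, plot 3: eliminating its block and plot leaves {2, 6}.
Block 1, plot 5: eliminating its block and plot leaves {3, 4, 6}.
Block 1, plot 6: eliminating its block and plot leaves {3}.
Block 3, plot 2: eliminating its block and plot leaves {1, 6}.
Block 3, plot 4: eliminating its block and plot leaves {6}.
Block 4, plot 1: eliminating its block and plot leaves {4, 5}.
Block 4, plot 2: eliminating its block and plot leaves {1, 5, 6}.
Block 4, plot 3: eliminating its block and plot leaves {1, 6}.
Block 4, plot 5: eliminating its block and plot leaves {1, 4, 6}.
Block 5, plot 5: eliminating its block and plot leaves {3}.
Block 6, plot 1: eliminating its block and plot leaves {2}.
Block 6, plot 3: eliminating its block and plot leaves {1, 2, 6}.
Block 6, plot 5: eliminating its block and plot leaves {1, 6}.
Enumerating the assignments across these blanks that avoid any block or plot repeat gives 3 completions.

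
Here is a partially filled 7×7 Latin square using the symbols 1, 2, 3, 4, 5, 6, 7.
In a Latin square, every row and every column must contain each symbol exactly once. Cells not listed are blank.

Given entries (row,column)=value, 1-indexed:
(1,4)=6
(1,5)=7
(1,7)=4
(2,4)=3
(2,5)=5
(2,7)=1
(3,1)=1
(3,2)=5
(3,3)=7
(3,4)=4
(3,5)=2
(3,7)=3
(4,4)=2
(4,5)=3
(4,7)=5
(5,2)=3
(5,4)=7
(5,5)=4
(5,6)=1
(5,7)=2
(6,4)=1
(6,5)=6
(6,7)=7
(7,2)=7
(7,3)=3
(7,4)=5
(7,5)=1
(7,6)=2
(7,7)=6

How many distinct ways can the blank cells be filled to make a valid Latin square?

9

Row 1, column 1: eliminating its row and column leaves {2, 3, 5}.
Row 1, column 2: eliminating its row and column leaves {1, 2}.
Row 1, column 3: eliminating its row and column leaves {1, 2, 5}.
Row 1, column 6: eliminating its row and column leaves {3, 5}.
Row 2, column 1: eliminating its row and column leaves {2, 4, 6, 7}.
Row 2, column 2: eliminating its row and column leaves {2, 4, 6}.
Row 2, column 3: eliminating its row and column leaves {2, 4, 6}.
Row 2, column 6: eliminating its row and column leaves {4, 6, 7}.
Row 3, column 6: eliminating its row and column leaves {6}.
Row 4, column 1: eliminating its row and column leaves {4, 6, 7}.
Row 4, column 2: eliminating its row and column leaves {1, 4, 6}.
Row 4, column 3: eliminating its row and column leaves {1, 4, 6}.
Row 4, column 6: eliminating its row and column leaves {4, 6, 7}.
Row 5, column 1: eliminating its row and column leaves {5, 6}.
Row 5, column 3: eliminating its row and column leaves {5, 6}.
Row 6, column 1: eliminating its row and column leaves {2, 3, 4, 5}.
Row 6, column 2: eliminating its row and column leaves {2, 4}.
Row 6, column 3: eliminating its row and column leaves {2, 4, 5}.
Row 6, column 6: eliminating its row and column leaves {3, 4, 5}.
Row 7, column 1: eliminating its row and column leaves {4}.
Enumerating the assignments across these blanks that avoid any row or column repeat gives 9 completions.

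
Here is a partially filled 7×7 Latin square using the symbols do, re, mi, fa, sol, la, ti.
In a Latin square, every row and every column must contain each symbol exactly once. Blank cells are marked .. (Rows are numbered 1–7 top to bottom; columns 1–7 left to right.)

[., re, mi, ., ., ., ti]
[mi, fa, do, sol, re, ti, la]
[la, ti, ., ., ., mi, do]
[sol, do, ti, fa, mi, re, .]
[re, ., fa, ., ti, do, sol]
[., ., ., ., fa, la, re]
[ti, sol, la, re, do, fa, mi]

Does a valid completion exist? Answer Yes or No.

No

Row 3, column 4: row 3 together with column 4 already contain {do, re, mi, fa, sol, la, ti} — every symbol — so nothing can go there. The grid has no valid completion.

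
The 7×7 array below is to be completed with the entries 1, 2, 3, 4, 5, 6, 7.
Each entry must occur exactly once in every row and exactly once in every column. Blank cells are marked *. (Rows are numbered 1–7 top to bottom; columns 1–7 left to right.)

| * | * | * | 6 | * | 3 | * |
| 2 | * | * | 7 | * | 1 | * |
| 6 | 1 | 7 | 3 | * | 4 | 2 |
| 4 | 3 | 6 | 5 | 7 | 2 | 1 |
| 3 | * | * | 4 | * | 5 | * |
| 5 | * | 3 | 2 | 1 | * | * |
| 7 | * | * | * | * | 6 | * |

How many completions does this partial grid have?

Row 1, column 1: eliminating its row and column leaves {1}.
Row 1, column 2: eliminating its row and column leaves {2, 4, 5, 7}.
Row 1, column 3: eliminating its row and column leaves {1, 2, 4, 5}.
Row 1, column 5: eliminating its row and column leaves {2, 4, 5}.
Row 1, column 7: eliminating its row and column leaves {4, 5, 7}.
Row 2, column 2: eliminating its row and column leaves {4, 5, 6}.
Row 2, column 3: eliminating its row and column leaves {4, 5}.
Row 2, column 5: eliminating its row and column leaves {3, 4, 5, 6}.
Row 2, column 7: eliminating its row and column leaves {3, 4, 5, 6}.
Row 3, column 5: eliminating its row and column leaves {5}.
Row 5, column 2: eliminating its row and column leaves {2, 6, 7}.
Row 5, column 3: eliminating its row and column leaves {1, 2}.
Row 5, column 5: eliminating its row and column leaves {2, 6}.
Row 5, column 7: eliminating its row and column leaves {6, 7}.
Row 6, column 2: eliminating its row and column leaves {4, 6, 7}.
Row 6, column 6: eliminating its row and column leaves {7}.
Row 6, column 7: eliminating its row and column leaves {4, 6, 7}.
Row 7, column 2: eliminating its row and column leaves {2, 4, 5}.
Row 7, column 3: eliminating its row and column leaves {1, 2, 4, 5}.
Row 7, column 4: eliminating its row and column leaves {1}.
Row 7, column 5: eliminating its row and column leaves {2, 3, 4, 5}.
Row 7, column 7: eliminating its row and column leaves {3, 4, 5}.
Enumerating the assignments across these blanks that avoid any row or column repeat gives 10 completions.

10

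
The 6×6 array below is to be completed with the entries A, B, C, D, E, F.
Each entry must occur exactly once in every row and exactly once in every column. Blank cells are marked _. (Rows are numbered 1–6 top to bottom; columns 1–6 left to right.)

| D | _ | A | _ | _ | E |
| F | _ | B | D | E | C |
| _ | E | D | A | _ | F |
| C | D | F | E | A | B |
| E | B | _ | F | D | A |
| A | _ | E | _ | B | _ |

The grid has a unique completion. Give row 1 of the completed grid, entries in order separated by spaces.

D C A B F E

Row 2, column 2: row 2 has {B, C, D, E, F} and column 2 has {B, D, E}, leaving only A.
Row 3, column 1: row 3 has {A, D, E, F} and column 1 has {A, C, D, E, F}, leaving only B.
Row 3, column 5: row 3 has {A, B, D, E, F} and column 5 has {A, B, D, E}, leaving only C.
Row 1, column 5: row 1 has {A, D, E} and column 5 has {A, B, C, D, E}, leaving only F.
Row 1, column 2: row 1 has {A, D, E, F} and column 2 has {A, B, D, E}, leaving only C.
Row 1, column 4: row 1 has {A, C, D, E, F} and column 4 has {A, D, E, F}, leaving only B.
So row 1 reads: D C A B F E.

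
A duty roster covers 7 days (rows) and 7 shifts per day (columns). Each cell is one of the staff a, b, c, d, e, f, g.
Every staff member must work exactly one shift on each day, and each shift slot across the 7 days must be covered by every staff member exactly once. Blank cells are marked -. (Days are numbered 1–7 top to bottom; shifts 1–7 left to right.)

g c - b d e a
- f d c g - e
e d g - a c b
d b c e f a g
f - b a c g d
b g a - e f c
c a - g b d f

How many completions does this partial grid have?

1

Day 1, shift 3: eliminating its day and shift leaves {f}.
Day 2, shift 1: eliminating its day and shift leaves {a}.
Day 2, shift 6: eliminating its day and shift leaves {b}.
Day 3, shift 4: eliminating its day and shift leaves {f}.
Day 5, shift 2: eliminating its day and shift leaves {e}.
Day 6, shift 4: eliminating its day and shift leaves {d}.
Day 7, shift 3: eliminating its day and shift leaves {e}.
Only one assignment across all blanks avoids any day or shift repeat, giving 1 completion.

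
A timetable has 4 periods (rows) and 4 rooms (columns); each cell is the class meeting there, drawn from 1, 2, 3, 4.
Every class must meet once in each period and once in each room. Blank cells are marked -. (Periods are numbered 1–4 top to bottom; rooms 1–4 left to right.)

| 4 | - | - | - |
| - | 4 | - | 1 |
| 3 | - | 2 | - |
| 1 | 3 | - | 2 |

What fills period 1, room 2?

Period 1, room 4: period 1 has {4} and room 4 has {1, 2}, leaving only 3.
Period 1, room 3: period 1 has {3, 4} and room 3 has {2}, leaving only 1.
Period 1 already has {1, 3, 4} and room 2 already has {3, 4}, so period 1, room 2 must be 2.

2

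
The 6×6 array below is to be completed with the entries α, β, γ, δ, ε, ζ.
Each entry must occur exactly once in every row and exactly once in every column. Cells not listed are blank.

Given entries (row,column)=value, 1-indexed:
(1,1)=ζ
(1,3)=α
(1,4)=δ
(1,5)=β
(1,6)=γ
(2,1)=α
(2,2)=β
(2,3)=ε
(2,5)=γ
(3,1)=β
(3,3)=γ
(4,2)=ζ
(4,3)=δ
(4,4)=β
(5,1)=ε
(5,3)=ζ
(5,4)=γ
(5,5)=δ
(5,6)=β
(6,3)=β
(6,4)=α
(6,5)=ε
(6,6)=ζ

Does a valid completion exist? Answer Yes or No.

No row or column among the givens repeats a symbol, and propagating forced cells runs into no contradiction.
One valid completion exists (for instance, ζ ε α δ β γ / α β ε ζ γ δ / β δ γ ε ζ α / γ ζ δ β α ε / ε α ζ γ δ β / δ γ β α ε ζ).

Yes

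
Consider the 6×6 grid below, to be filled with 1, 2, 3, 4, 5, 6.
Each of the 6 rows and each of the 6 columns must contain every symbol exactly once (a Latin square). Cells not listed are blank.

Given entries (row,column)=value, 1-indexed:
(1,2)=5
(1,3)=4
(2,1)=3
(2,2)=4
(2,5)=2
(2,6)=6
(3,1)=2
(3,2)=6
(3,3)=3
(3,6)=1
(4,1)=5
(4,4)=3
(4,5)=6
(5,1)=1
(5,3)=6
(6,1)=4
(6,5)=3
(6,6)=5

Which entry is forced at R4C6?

4

Row 1, column 1: row 1 has {4, 5} and column 1 has {1, 2, 3, 4, 5}, leaving only 6.
Row 1, column 5: row 1 has {4, 5, 6} and column 5 has {2, 3, 6}, leaving only 1.
Row 1, column 4: row 1 has {1, 4, 5, 6} and column 4 has {3}, leaving only 2.
Row 1, column 6: row 1 has {1, 2, 4, 5, 6} and column 6 has {1, 5, 6}, leaving only 3.
Row 4, column 6 is narrowed to {2, 4}.
If it were 2, then row 4, column 3 would be left with no valid symbol.
So row 4, column 6 must be 4.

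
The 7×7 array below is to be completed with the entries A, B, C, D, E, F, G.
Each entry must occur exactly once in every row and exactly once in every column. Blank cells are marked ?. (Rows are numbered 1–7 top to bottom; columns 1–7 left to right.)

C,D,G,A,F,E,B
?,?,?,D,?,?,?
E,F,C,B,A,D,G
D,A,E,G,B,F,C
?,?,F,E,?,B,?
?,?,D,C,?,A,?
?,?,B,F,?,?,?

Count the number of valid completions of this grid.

Row 2, column 1: eliminating its row and column leaves {A, B, F, G}.
Row 2, column 2: eliminating its row and column leaves {B, C, E, G}.
Row 2, column 3: eliminating its row and column leaves {A}.
Row 2, column 5: eliminating its row and column leaves {C, E, G}.
Row 2, column 6: eliminating its row and column leaves {C, G}.
Row 2, column 7: eliminating its row and column leaves {A, E, F}.
Row 5, column 1: eliminating its row and column leaves {A, G}.
Row 5, column 2: eliminating its row and column leaves {C, G}.
Row 5, column 5: eliminating its row and column leaves {C, D, G}.
Row 5, column 7: eliminating its row and column leaves {A, D}.
Row 6, column 1: eliminating its row and column leaves {B, F, G}.
Row 6, column 2: eliminating its row and column leaves {B, E, G}.
Row 6, column 5: eliminating its row and column leaves {E, G}.
Row 6, column 7: eliminating its row and column leaves {E, F}.
Row 7, column 1: eliminating its row and column leaves {A, G}.
Row 7, column 2: eliminating its row and column leaves {C, E, G}.
Row 7, column 5: eliminating its row and column leaves {C, D, E, G}.
Row 7, column 6: eliminating its row and column leaves {C, G}.
Row 7, column 7: eliminating its row and column leaves {A, D, E}.
Enumerating the assignments across these blanks that avoid any row or column repeat gives 7 completions.

7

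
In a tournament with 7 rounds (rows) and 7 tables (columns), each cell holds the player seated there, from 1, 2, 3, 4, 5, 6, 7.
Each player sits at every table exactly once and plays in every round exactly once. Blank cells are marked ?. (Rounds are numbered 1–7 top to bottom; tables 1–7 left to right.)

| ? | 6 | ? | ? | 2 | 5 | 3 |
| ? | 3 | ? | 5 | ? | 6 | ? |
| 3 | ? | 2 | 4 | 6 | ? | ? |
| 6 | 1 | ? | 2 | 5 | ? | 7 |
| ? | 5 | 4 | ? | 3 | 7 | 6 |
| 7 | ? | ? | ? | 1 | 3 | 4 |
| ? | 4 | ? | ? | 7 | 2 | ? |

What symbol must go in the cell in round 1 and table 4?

Round 2, table 5: round 2 has {3, 5, 6} and table 5 has {1, 2, 3, 5, 6, 7}, leaving only 4.
Round 3, table 2: round 3 has {2, 3, 4, 6} and table 2 has {1, 3, 4, 5, 6}, leaving only 7.
Round 3, table 6: round 3 has {2, 3, 4, 6, 7} and table 6 has {2, 3, 5, 6, 7}, leaving only 1.
Round 3, table 7: round 3 has {1, 2, 3, 4, 6, 7} and table 7 has {3, 4, 6, 7}, leaving only 5.
Round 4, table 3: round 4 has {1, 2, 5, 6, 7} and table 3 has {2, 4}, leaving only 3.
Round 4, table 6: round 4 has {1, 2, 3, 5, 6, 7} and table 6 has {1, 2, 3, 5, 6, 7}, leaving only 4.
Round 5, table 4: round 5 has {3, 4, 5, 6, 7} and table 4 has {2, 4, 5}, leaving only 1.
Round 1 already has {2, 3, 5, 6} and table 4 already has {1, 2, 4, 5}, so round 1, table 4 must be 7.

7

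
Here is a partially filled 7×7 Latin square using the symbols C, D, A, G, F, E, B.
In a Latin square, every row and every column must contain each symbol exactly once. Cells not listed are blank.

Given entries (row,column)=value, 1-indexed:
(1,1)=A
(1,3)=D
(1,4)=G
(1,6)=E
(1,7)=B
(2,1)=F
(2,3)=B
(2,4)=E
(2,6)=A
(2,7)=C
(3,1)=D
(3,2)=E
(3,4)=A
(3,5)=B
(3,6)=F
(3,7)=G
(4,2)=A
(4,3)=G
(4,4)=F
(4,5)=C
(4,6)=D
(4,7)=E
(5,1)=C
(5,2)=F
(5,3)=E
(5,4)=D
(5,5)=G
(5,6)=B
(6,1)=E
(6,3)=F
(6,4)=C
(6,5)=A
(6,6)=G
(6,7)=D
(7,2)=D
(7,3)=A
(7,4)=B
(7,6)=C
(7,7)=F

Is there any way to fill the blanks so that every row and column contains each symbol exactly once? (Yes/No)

Yes

No row or column among the givens repeats a symbol, and propagating forced cells runs into no contradiction.
One valid completion exists (for instance, A C D G F E B / F G B E D A C / D E C A B F G / B A G F C D E / C F E D G B A / E B F C A G D / G D A B E C F).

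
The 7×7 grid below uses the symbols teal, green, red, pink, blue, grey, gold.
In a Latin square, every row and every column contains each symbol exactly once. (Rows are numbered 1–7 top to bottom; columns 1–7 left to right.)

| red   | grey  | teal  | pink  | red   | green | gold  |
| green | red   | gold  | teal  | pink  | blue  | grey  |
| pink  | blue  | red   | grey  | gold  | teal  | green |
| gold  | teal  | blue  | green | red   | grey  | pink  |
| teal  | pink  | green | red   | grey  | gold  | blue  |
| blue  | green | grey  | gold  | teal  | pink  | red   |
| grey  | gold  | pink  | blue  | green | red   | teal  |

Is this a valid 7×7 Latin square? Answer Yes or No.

No

Row 1 contains red twice (at columns 1 and 5), so it is not a permutation.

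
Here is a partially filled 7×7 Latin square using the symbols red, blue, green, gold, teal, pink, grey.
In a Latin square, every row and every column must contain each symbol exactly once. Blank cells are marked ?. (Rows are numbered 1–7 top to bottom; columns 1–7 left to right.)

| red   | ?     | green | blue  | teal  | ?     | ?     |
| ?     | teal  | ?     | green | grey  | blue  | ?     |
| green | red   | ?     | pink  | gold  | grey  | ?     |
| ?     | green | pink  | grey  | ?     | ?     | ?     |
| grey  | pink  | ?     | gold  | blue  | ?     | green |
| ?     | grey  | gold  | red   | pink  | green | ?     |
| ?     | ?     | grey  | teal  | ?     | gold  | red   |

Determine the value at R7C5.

green

Row 7 already has {red, gold, teal, grey} and column 5 already has {blue, gold, teal, pink, grey}, so row 7, column 5 must be green.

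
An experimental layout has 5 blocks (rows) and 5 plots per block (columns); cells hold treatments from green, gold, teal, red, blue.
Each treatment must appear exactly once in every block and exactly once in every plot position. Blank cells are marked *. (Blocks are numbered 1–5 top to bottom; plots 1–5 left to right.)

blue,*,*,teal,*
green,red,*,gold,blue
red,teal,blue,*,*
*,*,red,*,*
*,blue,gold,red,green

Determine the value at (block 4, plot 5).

Block 1, plot 3: block 1 has {teal, blue} and plot 3 has {gold, red, blue}, leaving only green.
Block 1, plot 2: block 1 has {green, teal, blue} and plot 2 has {teal, red, blue}, leaving only gold.
Block 1, plot 5: block 1 has {green, gold, teal, blue} and plot 5 has {green, blue}, leaving only red.
Block 2, plot 3: block 2 has {green, gold, red, blue} and plot 3 has {green, gold, red, blue}, leaving only teal.
Block 3, plot 4: block 3 has {teal, red, blue} and plot 4 has {gold, teal, red}, leaving only green.
Block 3, plot 5: block 3 has {green, teal, red, blue} and plot 5 has {green, red, blue}, leaving only gold.
Block 4 already has {red} and plot 5 already has {green, gold, red, blue}, so block 4, plot 5 must be teal.

teal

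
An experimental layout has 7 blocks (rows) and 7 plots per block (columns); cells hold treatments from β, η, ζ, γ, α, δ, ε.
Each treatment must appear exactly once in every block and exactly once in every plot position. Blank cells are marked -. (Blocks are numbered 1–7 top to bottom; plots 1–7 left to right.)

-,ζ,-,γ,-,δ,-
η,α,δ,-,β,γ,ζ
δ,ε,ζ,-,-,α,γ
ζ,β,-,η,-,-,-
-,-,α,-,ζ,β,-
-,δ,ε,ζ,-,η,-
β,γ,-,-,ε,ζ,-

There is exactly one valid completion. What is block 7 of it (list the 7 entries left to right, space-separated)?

Block 7, plot 3: block 7 has {β, ζ, γ, ε} and plot 3 has {ζ, α, δ, ε}, leaving only η.
Block 1, plot 3: block 1 has {ζ, γ, δ} and plot 3 has {η, ζ, α, δ, ε}, leaving only β.
Block 2, plot 4: block 2 has {β, η, ζ, γ, α, δ} and plot 4 has {η, ζ, γ}, leaving only ε.
Block 3, plot 4: block 3 has {ζ, γ, α, δ, ε} and plot 4 has {η, ζ, γ, ε}, leaving only β.
Block 3, plot 5: block 3 has {β, ζ, γ, α, δ, ε} and plot 5 has {β, ζ, ε}, leaving only η.
Block 1, plot 5: block 1 has {β, ζ, γ, δ} and plot 5 has {β, η, ζ, ε}, leaving only α.
Block 1, plot 1: block 1 has {β, ζ, γ, α, δ} and plot 1 has {β, η, ζ, δ}, leaving only ε.
Block 1, plot 7: block 1 has {β, ζ, γ, α, δ, ε} and plot 7 has {ζ, γ}, leaving only η.
Block 4, plot 3: block 4 has {β, η, ζ} and plot 3 has {β, η, ζ, α, δ, ε}, leaving only γ.
Block 4, plot 5: block 4 has {β, η, ζ, γ} and plot 5 has {β, η, ζ, α, ε}, leaving only δ.
Block 4, plot 6: block 4 has {β, η, ζ, γ, δ} and plot 6 has {β, η, ζ, γ, α, δ}, leaving only ε.
Block 4, plot 7: block 4 has {β, η, ζ, γ, δ, ε} and plot 7 has {η, ζ, γ}, leaving only α.
Block 7, plot 7: block 7 has {β, η, ζ, γ, ε} and plot 7 has {η, ζ, γ, α}, leaving only δ.
Block 7, plot 4: block 7 has {β, η, ζ, γ, δ, ε} and plot 4 has {β, η, ζ, γ, ε}, leaving only α.
So block 7 reads: β γ η α ε ζ δ.

β γ η α ε ζ δ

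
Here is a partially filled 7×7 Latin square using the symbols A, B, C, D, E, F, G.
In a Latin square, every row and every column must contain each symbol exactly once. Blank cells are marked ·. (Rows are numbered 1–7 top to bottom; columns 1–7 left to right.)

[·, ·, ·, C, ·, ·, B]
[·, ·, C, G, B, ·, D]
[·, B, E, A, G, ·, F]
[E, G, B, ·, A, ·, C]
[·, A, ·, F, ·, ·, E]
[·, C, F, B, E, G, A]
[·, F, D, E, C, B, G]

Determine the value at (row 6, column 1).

Row 6 already has {A, B, C, E, F, G} and column 1 already has {E}, so row 6, column 1 must be D.

D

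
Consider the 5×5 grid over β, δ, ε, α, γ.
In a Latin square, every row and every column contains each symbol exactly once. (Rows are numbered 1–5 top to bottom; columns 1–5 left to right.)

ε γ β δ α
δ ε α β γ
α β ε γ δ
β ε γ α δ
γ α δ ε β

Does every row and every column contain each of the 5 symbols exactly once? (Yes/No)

No

Every row is a permutation, but column 5 contains δ twice (at rows 3 and 4).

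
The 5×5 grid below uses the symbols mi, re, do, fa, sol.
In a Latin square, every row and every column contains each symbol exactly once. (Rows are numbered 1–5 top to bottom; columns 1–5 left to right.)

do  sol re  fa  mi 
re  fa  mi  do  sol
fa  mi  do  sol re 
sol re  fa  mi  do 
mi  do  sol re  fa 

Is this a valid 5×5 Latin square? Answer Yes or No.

Yes

Each row is a permutation of the 5 symbols, and so is each column.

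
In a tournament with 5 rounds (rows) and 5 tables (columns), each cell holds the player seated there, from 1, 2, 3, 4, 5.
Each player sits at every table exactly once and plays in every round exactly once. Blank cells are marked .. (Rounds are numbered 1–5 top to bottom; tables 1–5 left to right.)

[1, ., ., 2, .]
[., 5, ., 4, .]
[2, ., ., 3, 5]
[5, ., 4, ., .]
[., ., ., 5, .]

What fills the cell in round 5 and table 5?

Round 2, table 1: round 2 has {4, 5} and table 1 has {1, 2, 5}, leaving only 3.
Round 3, table 3: round 3 has {2, 3, 5} and table 3 has {4}, leaving only 1.
Round 2, table 3: round 2 has {3, 4, 5} and table 3 has {1, 4}, leaving only 2.
Round 2, table 5: round 2 has {2, 3, 4, 5} and table 5 has {5}, leaving only 1.
Round 3, table 2: round 3 has {1, 2, 3, 5} and table 2 has {5}, leaving only 4.
Round 1, table 2: round 1 has {1, 2} and table 2 has {4, 5}, leaving only 3.
Round 1, table 3: round 1 has {1, 2, 3} and table 3 has {1, 2, 4}, leaving only 5.
Round 1, table 5: round 1 has {1, 2, 3, 5} and table 5 has {1, 5}, leaving only 4.
Round 4, table 4: round 4 has {4, 5} and table 4 has {2, 3, 4, 5}, leaving only 1.
Round 4, table 2: round 4 has {1, 4, 5} and table 2 has {3, 4, 5}, leaving only 2.
Round 4, table 5: round 4 has {1, 2, 4, 5} and table 5 has {1, 4, 5}, leaving only 3.
Round 5 already has {5} and table 5 already has {1, 3, 4, 5}, so round 5, table 5 must be 2.

2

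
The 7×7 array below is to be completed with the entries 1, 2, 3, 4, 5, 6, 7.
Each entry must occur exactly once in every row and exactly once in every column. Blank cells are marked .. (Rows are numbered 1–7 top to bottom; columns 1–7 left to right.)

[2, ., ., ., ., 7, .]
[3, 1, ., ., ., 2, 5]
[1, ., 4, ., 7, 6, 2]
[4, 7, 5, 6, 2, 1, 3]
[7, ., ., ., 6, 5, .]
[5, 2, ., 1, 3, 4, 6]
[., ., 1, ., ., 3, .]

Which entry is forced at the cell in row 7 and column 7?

Row 2, column 5: row 2 has {1, 2, 3, 5} and column 5 has {2, 3, 6, 7}, leaving only 4.
Row 2, column 4: row 2 has {1, 2, 3, 4, 5} and column 4 has {1, 6}, leaving only 7.
Row 2, column 3: row 2 has {1, 2, 3, 4, 5, 7} and column 3 has {1, 4, 5}, leaving only 6.
Row 1, column 3: row 1 has {2, 7} and column 3 has {1, 4, 5, 6}, leaving only 3.
Row 5, column 3: row 5 has {5, 6, 7} and column 3 has {1, 3, 4, 5, 6}, leaving only 2.
Row 6, column 3: row 6 has {1, 2, 3, 4, 5, 6} and column 3 has {1, 2, 3, 4, 5, 6}, leaving only 7.
Row 7, column 1: row 7 has {1, 3} and column 1 has {1, 2, 3, 4, 5, 7}, leaving only 6.
Row 7, column 5: row 7 has {1, 3, 6} and column 5 has {2, 3, 4, 6, 7}, leaving only 5.
Row 1, column 5: row 1 has {2, 3, 7} and column 5 has {2, 3, 4, 5, 6, 7}, leaving only 1.
Row 1, column 7: row 1 has {1, 2, 3, 7} and column 7 has {2, 3, 5, 6}, leaving only 4.
Row 7 already has {1, 3, 5, 6} and column 7 already has {2, 3, 4, 5, 6}, so row 7, column 7 must be 7.

7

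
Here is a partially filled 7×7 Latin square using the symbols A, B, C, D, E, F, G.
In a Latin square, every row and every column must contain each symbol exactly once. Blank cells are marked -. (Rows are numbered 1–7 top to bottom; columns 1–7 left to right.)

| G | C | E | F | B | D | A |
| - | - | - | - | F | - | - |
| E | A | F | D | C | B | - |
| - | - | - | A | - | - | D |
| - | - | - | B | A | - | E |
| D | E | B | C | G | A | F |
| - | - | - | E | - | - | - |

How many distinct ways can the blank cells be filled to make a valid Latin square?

Row 2, column 1: eliminating its row and column leaves {A, B, C}.
Row 2, column 2: eliminating its row and column leaves {B, D, G}.
Row 2, column 3: eliminating its row and column leaves {A, C, D, G}.
Row 2, column 4: eliminating its row and column leaves {G}.
Row 2, column 6: eliminating its row and column leaves {C, E, G}.
Row 2, column 7: eliminating its row and column leaves {B, C, G}.
Row 3, column 7: eliminating its row and column leaves {G}.
Row 4, column 1: eliminating its row and column leaves {B, C, F}.
Row 4, column 2: eliminating its row and column leaves {B, F, G}.
Row 4, column 3: eliminating its row and column leaves {C, G}.
Row 4, column 5: eliminating its row and column leaves {E}.
Row 4, column 6: eliminating its row and column leaves {C, E, F, G}.
Row 5, column 1: eliminating its row and column leaves {C, F}.
Row 5, column 2: eliminating its row and column leaves {D, F, G}.
Row 5, column 3: eliminating its row and column leaves {C, D, G}.
Row 5, column 6: eliminating its row and column leaves {C, F, G}.
Row 7, column 1: eliminating its row and column leaves {A, B, C, F}.
Row 7, column 2: eliminating its row and column leaves {B, D, F, G}.
Row 7, column 3: eliminating its row and column leaves {A, C, D, G}.
Row 7, column 5: eliminating its row and column leaves {D}.
Row 7, column 6: eliminating its row and column leaves {C, F, G}.
Row 7, column 7: eliminating its row and column leaves {B, C, G}.
Enumerating the assignments across these blanks that avoid any row or column repeat gives 13 completions.

13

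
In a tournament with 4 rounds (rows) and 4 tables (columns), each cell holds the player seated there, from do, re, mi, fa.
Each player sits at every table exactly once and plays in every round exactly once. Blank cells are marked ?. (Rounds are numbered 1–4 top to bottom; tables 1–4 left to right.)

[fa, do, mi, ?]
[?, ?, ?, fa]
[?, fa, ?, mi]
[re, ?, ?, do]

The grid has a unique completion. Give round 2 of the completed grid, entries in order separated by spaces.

Round 1, table 4: round 1 has {do, mi, fa} and table 4 has {do, mi, fa}, leaving only re.
Round 3, table 1: round 3 has {mi, fa} and table 1 has {re, fa}, leaving only do.
Round 2, table 1: round 2 has {fa} and table 1 has {do, re, fa}, leaving only mi.
Round 2, table 2: round 2 has {mi, fa} and table 2 has {do, fa}, leaving only re.
Round 2, table 3: round 2 has {re, mi, fa} and table 3 has {mi}, leaving only do.
So round 2 reads: mi re do fa.

mi re do fa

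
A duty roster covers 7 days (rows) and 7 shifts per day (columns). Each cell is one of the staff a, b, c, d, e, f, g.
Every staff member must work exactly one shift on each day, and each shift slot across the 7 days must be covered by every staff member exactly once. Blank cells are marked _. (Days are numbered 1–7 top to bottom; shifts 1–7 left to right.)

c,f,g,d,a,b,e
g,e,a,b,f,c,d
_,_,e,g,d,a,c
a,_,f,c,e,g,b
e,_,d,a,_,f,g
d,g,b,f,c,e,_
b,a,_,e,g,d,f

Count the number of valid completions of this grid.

1

Day 3, shift 1: eliminating its day and shift leaves {f}.
Day 3, shift 2: eliminating its day and shift leaves {b}.
Day 4, shift 2: eliminating its day and shift leaves {d}.
Day 5, shift 2: eliminating its day and shift leaves {b, c}.
Day 5, shift 5: eliminating its day and shift leaves {b}.
Day 6, shift 7: eliminating its day and shift leaves {a}.
Day 7, shift 3: eliminating its day and shift leaves {c}.
Only one assignment across all blanks avoids any day or shift repeat, giving 1 completion.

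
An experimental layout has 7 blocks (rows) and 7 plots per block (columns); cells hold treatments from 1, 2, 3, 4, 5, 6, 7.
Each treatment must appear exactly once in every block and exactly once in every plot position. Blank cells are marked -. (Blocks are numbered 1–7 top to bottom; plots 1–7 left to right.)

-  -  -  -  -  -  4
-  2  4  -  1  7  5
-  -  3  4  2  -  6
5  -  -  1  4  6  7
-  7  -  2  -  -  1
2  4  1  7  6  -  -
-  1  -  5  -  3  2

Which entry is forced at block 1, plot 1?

Block 3, plot 2: block 3 has {2, 3, 4, 6} and plot 2 has {1, 2, 4, 7}, leaving only 5.
Block 3, plot 6: block 3 has {2, 3, 4, 5, 6} and plot 6 has {3, 6, 7}, leaving only 1.
Block 3, plot 1: block 3 has {1, 2, 3, 4, 5, 6} and plot 1 has {2, 5}, leaving only 7.
Block 4, plot 2: block 4 has {1, 4, 5, 6, 7} and plot 2 has {1, 2, 4, 5, 7}, leaving only 3.
Block 1, plot 2: block 1 has {4} and plot 2 has {1, 2, 3, 4, 5, 7}, leaving only 6.
Block 1, plot 4: block 1 has {4, 6} and plot 4 has {1, 2, 4, 5, 7}, leaving only 3.
Block 1 already has {3, 4, 6} and plot 1 already has {2, 5, 7}, so block 1, plot 1 must be 1.

1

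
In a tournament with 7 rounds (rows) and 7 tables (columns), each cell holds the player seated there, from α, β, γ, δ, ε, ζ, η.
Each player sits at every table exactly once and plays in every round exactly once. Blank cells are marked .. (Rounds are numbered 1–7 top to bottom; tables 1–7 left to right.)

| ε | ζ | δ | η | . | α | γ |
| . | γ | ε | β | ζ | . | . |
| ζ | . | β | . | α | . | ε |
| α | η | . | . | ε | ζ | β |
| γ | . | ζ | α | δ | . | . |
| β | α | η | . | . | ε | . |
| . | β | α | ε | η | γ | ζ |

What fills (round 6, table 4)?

ζ

Round 1, table 5: round 1 has {α, γ, δ, ε, ζ, η} and table 5 has {α, δ, ε, ζ, η}, leaving only β.
Round 3, table 2: round 3 has {α, β, ε, ζ} and table 2 has {α, β, γ, ζ, η}, leaving only δ.
Round 3, table 4: round 3 has {α, β, δ, ε, ζ} and table 4 has {α, β, ε, η}, leaving only γ.
Round 3, table 6: round 3 has {α, β, γ, δ, ε, ζ} and table 6 has {α, γ, ε, ζ}, leaving only η.
Round 2, table 6: round 2 has {β, γ, ε, ζ} and table 6 has {α, γ, ε, ζ, η}, leaving only δ.
Round 2, table 1: round 2 has {β, γ, δ, ε, ζ} and table 1 has {α, β, γ, ε, ζ}, leaving only η.
Round 2, table 7: round 2 has {β, γ, δ, ε, ζ, η} and table 7 has {β, γ, ε, ζ}, leaving only α.
Round 4, table 3: round 4 has {α, β, ε, ζ, η} and table 3 has {α, β, δ, ε, ζ, η}, leaving only γ.
Round 4, table 4: round 4 has {α, β, γ, ε, ζ, η} and table 4 has {α, β, γ, ε, η}, leaving only δ.
Round 6 already has {α, β, ε, η} and table 4 already has {α, β, γ, δ, ε, η}, so round 6, table 4 must be ζ.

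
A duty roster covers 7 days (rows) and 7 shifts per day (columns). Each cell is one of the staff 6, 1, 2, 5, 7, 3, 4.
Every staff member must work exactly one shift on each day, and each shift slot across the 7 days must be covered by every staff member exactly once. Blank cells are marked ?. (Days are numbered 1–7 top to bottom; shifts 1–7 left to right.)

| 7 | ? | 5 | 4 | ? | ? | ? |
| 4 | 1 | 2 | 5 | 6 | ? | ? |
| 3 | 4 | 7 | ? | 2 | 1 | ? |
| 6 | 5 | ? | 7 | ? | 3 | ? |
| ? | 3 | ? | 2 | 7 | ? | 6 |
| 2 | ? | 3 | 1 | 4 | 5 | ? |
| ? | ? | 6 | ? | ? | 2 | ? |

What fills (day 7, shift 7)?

4

Day 1, shift 6: day 1 has {5, 7, 4} and shift 6 has {1, 2, 5, 3}, leaving only 6.
Day 1, shift 2: day 1 has {6, 5, 7, 4} and shift 2 has {1, 5, 3, 4}, leaving only 2.
Day 2, shift 6: day 2 has {6, 1, 2, 5, 4} and shift 6 has {6, 1, 2, 5, 3}, leaving only 7.
Day 2, shift 7: day 2 has {6, 1, 2, 5, 7, 4} and shift 7 has {6}, leaving only 3.
Day 1, shift 7: day 1 has {6, 2, 5, 7, 4} and shift 7 has {6, 3}, leaving only 1.
Day 1, shift 5: day 1 has {6, 1, 2, 5, 7, 4} and shift 5 has {6, 2, 7, 4}, leaving only 3.
Day 3, shift 4: day 3 has {1, 2, 7, 3, 4} and shift 4 has {1, 2, 5, 7, 4}, leaving only 6.
Day 3, shift 7: day 3 has {6, 1, 2, 7, 3, 4} and shift 7 has {6, 1, 3}, leaving only 5.
Day 4, shift 5: day 4 has {6, 5, 7, 3} and shift 5 has {6, 2, 7, 3, 4}, leaving only 1.
Day 4, shift 3: day 4 has {6, 1, 5, 7, 3} and shift 3 has {6, 2, 5, 7, 3}, leaving only 4.
Day 4, shift 7: day 4 has {6, 1, 5, 7, 3, 4} and shift 7 has {6, 1, 5, 3}, leaving only 2.
Day 5, shift 3: day 5 has {6, 2, 7, 3} and shift 3 has {6, 2, 5, 7, 3, 4}, leaving only 1.
Day 5, shift 1: day 5 has {6, 1, 2, 7, 3} and shift 1 has {6, 2, 7, 3, 4}, leaving only 5.
Day 5, shift 6: day 5 has {6, 1, 2, 5, 7, 3} and shift 6 has {6, 1, 2, 5, 7, 3}, leaving only 4.
Day 6, shift 7: day 6 has {1, 2, 5, 3, 4} and shift 7 has {6, 1, 2, 5, 3}, leaving only 7.
Day 7 already has {6, 2} and shift 7 already has {6, 1, 2, 5, 7, 3}, so day 7, shift 7 must be 4.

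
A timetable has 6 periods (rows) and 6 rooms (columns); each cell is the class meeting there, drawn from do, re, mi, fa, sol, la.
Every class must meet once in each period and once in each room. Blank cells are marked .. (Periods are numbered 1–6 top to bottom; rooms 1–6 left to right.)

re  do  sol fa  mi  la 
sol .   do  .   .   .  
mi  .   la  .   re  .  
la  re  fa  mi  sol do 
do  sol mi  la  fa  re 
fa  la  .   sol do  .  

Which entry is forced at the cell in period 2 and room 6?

fa

Period 2, room 4: period 2 has {do, sol} and room 4 has {mi, fa, sol, la}, leaving only re.
Period 2, room 5: period 2 has {do, re, sol} and room 5 has {do, re, mi, fa, sol}, leaving only la.
Period 3, room 2: period 3 has {re, mi, la} and room 2 has {do, re, sol, la}, leaving only fa.
Period 2, room 2: period 2 has {do, re, sol, la} and room 2 has {do, re, fa, sol, la}, leaving only mi.
Period 2 already has {do, re, mi, sol, la} and room 6 already has {do, re, la}, so period 2, room 6 must be fa.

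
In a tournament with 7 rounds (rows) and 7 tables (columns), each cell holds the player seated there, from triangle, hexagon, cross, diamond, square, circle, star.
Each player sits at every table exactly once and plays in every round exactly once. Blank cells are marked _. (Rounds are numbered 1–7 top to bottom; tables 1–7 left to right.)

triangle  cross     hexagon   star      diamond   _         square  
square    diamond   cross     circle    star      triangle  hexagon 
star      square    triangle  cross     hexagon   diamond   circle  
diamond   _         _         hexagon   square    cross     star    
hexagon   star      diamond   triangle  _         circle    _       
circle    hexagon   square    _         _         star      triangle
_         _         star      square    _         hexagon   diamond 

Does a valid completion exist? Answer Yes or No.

No

Round 1, table 6: round 1 together with table 6 already contain {triangle, hexagon, cross, diamond, square, circle, star} — every symbol — so nothing can go there. The grid has no valid completion.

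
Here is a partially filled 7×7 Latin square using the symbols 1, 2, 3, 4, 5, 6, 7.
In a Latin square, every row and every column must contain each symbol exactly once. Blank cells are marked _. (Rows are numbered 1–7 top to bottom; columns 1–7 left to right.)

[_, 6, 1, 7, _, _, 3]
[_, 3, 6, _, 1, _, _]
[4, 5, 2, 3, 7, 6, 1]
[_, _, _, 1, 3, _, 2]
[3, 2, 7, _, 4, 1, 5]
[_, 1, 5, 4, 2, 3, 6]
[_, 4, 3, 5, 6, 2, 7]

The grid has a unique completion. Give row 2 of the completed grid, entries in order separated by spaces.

Row 2, column 4: row 2 has {1, 3, 6} and column 4 has {1, 3, 4, 5, 7}, leaving only 2.
Row 2, column 7: row 2 has {1, 2, 3, 6} and column 7 has {1, 2, 3, 5, 6, 7}, leaving only 4.
Row 1, column 5: row 1 has {1, 3, 6, 7} and column 5 has {1, 2, 3, 4, 6, 7}, leaving only 5.
Row 1, column 1: row 1 has {1, 3, 5, 6, 7} and column 1 has {3, 4}, leaving only 2.
Row 1, column 6: row 1 has {1, 2, 3, 5, 6, 7} and column 6 has {1, 2, 3, 6}, leaving only 4.
Row 4, column 2: row 4 has {1, 2, 3} and column 2 has {1, 2, 3, 4, 5, 6}, leaving only 7.
Row 4, column 3: row 4 has {1, 2, 3, 7} and column 3 has {1, 2, 3, 5, 6, 7}, leaving only 4.
Row 4, column 6: row 4 has {1, 2, 3, 4, 7} and column 6 has {1, 2, 3, 4, 6}, leaving only 5.
Row 2, column 6: row 2 has {1, 2, 3, 4, 6} and column 6 has {1, 2, 3, 4, 5, 6}, leaving only 7.
Row 2, column 1: row 2 has {1, 2, 3, 4, 6, 7} and column 1 has {2, 3, 4}, leaving only 5.
So row 2 reads: 5 3 6 2 1 7 4.

5 3 6 2 1 7 4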